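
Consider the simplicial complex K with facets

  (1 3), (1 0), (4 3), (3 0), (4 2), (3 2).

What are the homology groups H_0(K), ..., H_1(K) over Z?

K has 5 vertices, 6 edges.
rank ∂_0 = 0, rank ∂_1 = 4 ⇒ b_0 = 5 − 0 − 4 = 1; all invariant factors of ∂_1 are 1 so no torsion. So H_0 ≅ Z.
rank ∂_1 = 4, rank ∂_2 = 0 ⇒ b_1 = 6 − 4 − 0 = 2. So H_1 ≅ Z^2.

H_0 ≅ Z,  H_1 ≅ Z^2.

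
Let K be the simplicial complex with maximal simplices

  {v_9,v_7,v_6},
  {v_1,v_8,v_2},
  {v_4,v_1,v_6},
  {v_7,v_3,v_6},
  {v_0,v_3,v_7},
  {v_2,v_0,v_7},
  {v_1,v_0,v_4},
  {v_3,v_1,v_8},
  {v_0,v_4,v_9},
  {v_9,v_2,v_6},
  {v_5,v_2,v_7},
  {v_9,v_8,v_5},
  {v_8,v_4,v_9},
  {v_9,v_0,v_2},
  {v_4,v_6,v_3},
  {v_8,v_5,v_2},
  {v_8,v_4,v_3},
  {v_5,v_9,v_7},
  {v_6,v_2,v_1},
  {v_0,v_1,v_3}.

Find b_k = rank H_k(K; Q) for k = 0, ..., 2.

b_0 = 1, b_1 = 1, b_2 = 0.

We work with the vertex ordering v_0 < v_1 < v_2 < v_3 < v_4 < v_5 < v_6 < v_7 < v_8 < v_9. The simplices of K, each written with vertices in increasing order, are:

  0-simplices (10): [v_0], [v_1], [v_2], [v_3], [v_4], [v_5], [v_6], [v_7], [v_8], [v_9]
  1-simplices (30): (30 of them)
  2-simplices (20): (20 of them)

Hence C_0 ≅ Z^10, C_1 ≅ Z^30, C_2 ≅ Z^20.

The boundary map ∂_1: C_1 → C_0 is given by ∂[p,q] = [q] − [p]. For instance
  ∂[v_1,v_3] = [v_3] − [v_1].
As a 10×30 matrix over Z this has rank 9, with invariant factors (1,1,1,1,1,1,1,1,1).

The boundary map ∂_2: C_2 → C_1 sends each 2-simplex [p,q,r] to [q,r] − [p,r] + [p,q]. For instance
  ∂[v_5,v_8,v_9] = [v_8,v_9] − [v_5,v_9] + [v_5,v_8],
  ∂[v_1,v_3,v_8] = [v_3,v_8] − [v_1,v_8] + [v_1,v_3].
This gives a 30×20 integer matrix of rank 20; reducing to Smith normal form yields diagonal entries (1,1,1,1,1,1,1,1,1,1,1,1,1,1,1,1,1,1,1,2).

Reading off H_k = ker ∂_k / im ∂_{k+1}:

  H_0: rank C_0 − rank ∂_1 = 10 − 9 = 1, and the invariant factors of ∂_1 are all 1, so H_0 ≅ Z.
  H_1: rank ker ∂_1 − rank ∂_2 = (30 − 9) − 20 = 1, and ∂_2 has invariant factor 2 > 1, so H_1 ≅ Z ⊕ Z/2Z.
  H_2: rank ker ∂_2 − rank ∂_3 = (20 − 20) − 0 = 0, and there is no ∂_3, so H_2 ≅ 0.

Hence the Betti numbers are b_0 = 1, b_1 = 1, b_2 = 0.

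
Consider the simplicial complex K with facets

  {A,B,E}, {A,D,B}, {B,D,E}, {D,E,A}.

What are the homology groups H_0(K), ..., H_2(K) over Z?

Take the total order A < B < D < E on the vertex set. Then K (dimension 2) consists of the simplices:

  0-simplices (4): A, B, D, E
  1-simplices (6): AB, AD, AE, BD, BE, DE
  2-simplices (4): ABD, ABE, ADE, BDE

giving chain groups C_0 ≅ Z^4, C_1 ≅ Z^6, C_2 ≅ Z^4.

The boundary map ∂_1: C_1 → C_0 is given by ∂[p,q] = [q] − [p].
As a 4×6 matrix over Z this has rank 3, with invariant factors (1,1,1).

∂_2: C_2 → C_1 acts by ∂[p,q,r] = [q,r] − [p,r] + [p,q]. For instance
  ∂ADE = DE − AE + AD,
  ∂ABE = BE − AE + AB.
The resulting 6×4 matrix has rank 3, and its Smith normal form has invariant factors (1,1,1).

From H_k ≅ ker(∂_k) / im(∂_{k+1}) we obtain:

  H_0: rank C_0 − rank ∂_1 = 4 − 3 = 1, and the invariant factors of ∂_1 are all 1, so H_0 = Z.
  H_1: rank ker ∂_1 − rank ∂_2 = (6 − 3) − 3 = 0, and the invariant factors of ∂_2 are all 1, so H_1 = 0.
  H_2: rank ker ∂_2 − rank ∂_3 = (4 − 3) − 0 = 1, and there is no ∂_3, so H_2 = Z.

(K is a triangulation of the 2-sphere S^2.)

H_0 = Z,  H_1 = 0,  H_2 = Z.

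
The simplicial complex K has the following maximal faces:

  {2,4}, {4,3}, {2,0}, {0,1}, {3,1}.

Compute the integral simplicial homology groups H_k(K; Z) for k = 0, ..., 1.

H_0 ≅ Z,  H_1 ≅ Z.

Fix the vertex order 0 < 1 < 2 < 3 < 4 and write every simplex with vertices in increasing order. Then dim K = 1 and the simplices of K are:

  0-simplices (5): [0], [1], [2], [3], [4]
  1-simplices (5): [0,1], [0,2], [1,3], [2,4], [3,4]

Hence C_0 ≅ Z^5, C_1 ≅ Z^5.

∂_1: C_1 → C_0 maps an edge to its endpoints' difference, ∂[p,q] = q − p. For instance
  ∂[2,4] = [4] − [2].
This gives a 5×5 integer matrix of rank 4; reducing to Smith normal form yields diagonal entries (1,1,1,1).

Now H_k = ker ∂_k / im ∂_{k+1}, so:

  H_0: rank C_0 − rank ∂_1 = 5 − 4 = 1, and the invariant factors of ∂_1 are all 1, so H_0 = Z.
  H_1: rank ker ∂_1 − rank ∂_2 = (5 − 4) − 0 = 1, and there is no ∂_2, so H_1 = Z.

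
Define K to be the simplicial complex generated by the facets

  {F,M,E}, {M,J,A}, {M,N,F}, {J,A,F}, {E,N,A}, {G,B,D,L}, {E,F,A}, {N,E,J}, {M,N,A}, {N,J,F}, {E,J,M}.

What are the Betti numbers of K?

b_0 = 2, b_1 = 0, b_2 = 0, b_3 = 0.

We work with the vertex ordering A < B < D < E < F < G < J < L < M < N. The simplices of K, each written with vertices in increasing order, are:

  0-simplices (10): A, B, D, E, F, G, J, L, M, N
  1-simplices (21): AE, AF, AJ, AM, AN, BD, BG, BL, DG, DL, EF, EJ, EM, EN, FJ, FM, FN, GL, JM, JN, MN
  2-simplices (14): AEF, AEN, AFJ, AJM, AMN, BDG, BDL, BGL, DGL, EFM, EJM, EJN, FJN, FMN
  3-simplices (1): BDGL

Hence C_0 ≅ Z^10, C_1 ≅ Z^21, C_2 ≅ Z^14, C_3 ≅ Z^1.

Boundary ∂_1: C_1 → C_0 sends each edge [p,q] (with p < q) to q − p.
The 10×21 boundary matrix has rank 8 and Smith normal form diag(1,1,1,1,1,1,1,1).

Boundary ∂_2: C_2 → C_1 acts by ∂[p,q,r] = [q,r] − [p,r] + [p,q]. For instance
  ∂FJN = JN − FN + FJ,
  ∂BGL = GL − BL + BG.
The 21×14 boundary matrix has rank 13 and Smith normal form diag(1,1,1,1,1,1,1,1,1,1,1,1,2).

The boundary map ∂_3: C_3 → C_2 sends each 3-simplex σ to the alternating sum Σ_i (−1)^i (σ with its i-th vertex removed). For instance
  ∂BDGL = DGL − BGL + BDL − BDG.
This gives a 14×1 integer matrix of rank 1; reducing to Smith normal form yields diagonal entries (1).

Reading off H_k = ker ∂_k / im ∂_{k+1}:

  H_0: rank C_0 − rank ∂_1 = 10 − 8 = 2, and the invariant factors of ∂_1 are all 1, so H_0 = Z^2.
  H_1: rank ker ∂_1 − rank ∂_2 = (21 − 8) − 13 = 0, and ∂_2 has invariant factor 2 > 1, so H_1 = Z/2.
  H_2: rank ker ∂_2 − rank ∂_3 = (14 − 13) − 1 = 0, and the invariant factors of ∂_3 are all 1, so H_2 = 0.
  H_3: rank ker ∂_3 − rank ∂_4 = (1 − 1) − 0 = 0, and there is no ∂_4, so H_3 = 0.

Hence the Betti numbers are b_0 = 2, b_1 = 0, b_2 = 0, b_3 = 0.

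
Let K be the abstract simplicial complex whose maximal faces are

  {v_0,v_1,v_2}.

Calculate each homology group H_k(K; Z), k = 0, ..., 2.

Order the vertices as v_0 < v_1 < v_2. Listing each simplex with vertices in this order, K has dimension 2 with simplices:

  0-simplices (3): [v_0], [v_1], [v_2]
  1-simplices (3): [v_0,v_1], [v_0,v_2], [v_1,v_2]
  2-simplices (1): [v_0,v_1,v_2]

giving chain groups C_0 ≅ Z^3, C_1 ≅ Z^3, C_2 ≅ Z^1.

∂_1: C_1 → C_0 maps an edge to its endpoints' difference, ∂[p,q] = q − p.
The 3×3 boundary matrix has rank 2 and Smith normal form diag(1,1).

The boundary map ∂_2: C_2 → C_1 acts by ∂[p,q,r] = [q,r] − [p,r] + [p,q]. For instance
  ∂[v_0,v_1,v_2] = [v_1,v_2] − [v_0,v_2] + [v_0,v_1].
This gives a 3×1 integer matrix of rank 1; reducing to Smith normal form yields diagonal entries (1).

From H_k ≅ ker(∂_k) / im(∂_{k+1}) we obtain:

  H_0: rank C_0 − rank ∂_1 = 3 − 2 = 1, and the invariant factors of ∂_1 are all 1, so H_0 ≅ Z.
  H_1: rank ker ∂_1 − rank ∂_2 = (3 − 2) − 1 = 0, and the invariant factors of ∂_2 are all 1, so H_1 ≅ 0.
  H_2: rank ker ∂_2 − rank ∂_3 = (1 − 1) − 0 = 0, and there is no ∂_3, so H_2 ≅ 0.

As a check, the Euler characteristic is 3 − 3 + 1 = 1, which agrees with 1 − 0 + 0 = 1.
(K is a triangulation of the 2-simplex.)

H_0 = Z,  H_1 = 0,  H_2 = 0.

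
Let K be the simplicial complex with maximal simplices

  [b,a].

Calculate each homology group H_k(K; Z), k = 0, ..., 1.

Fix the vertex order a < b and write every simplex with vertices in increasing order. Then dim K = 1 and the simplices of K are:

  0-simplices (2): a, b
  1-simplices (1): ab

so the chain groups are C_0 ≅ Z^2, C_1 ≅ Z^1.

Boundary ∂_1: C_1 → C_0 is given by ∂[p,q] = [q] − [p].
The 2×1 boundary matrix has rank 1 and Smith normal form diag(1).

Now H_k = ker ∂_k / im ∂_{k+1}, so:

  H_0: rank C_0 − rank ∂_1 = 2 − 1 = 1, and the invariant factors of ∂_1 are all 1, so H_0 ≅ Z.
  H_1: rank ker ∂_1 − rank ∂_2 = (1 − 1) − 0 = 0, and there is no ∂_2, so H_1 ≅ 0.

As a check, the Euler characteristic is 2 − 1 = 1, which agrees with 1 − 0 = 1.
(K is a triangulation of the 1-simplex.)

H_0 = Z,  H_1 = 0.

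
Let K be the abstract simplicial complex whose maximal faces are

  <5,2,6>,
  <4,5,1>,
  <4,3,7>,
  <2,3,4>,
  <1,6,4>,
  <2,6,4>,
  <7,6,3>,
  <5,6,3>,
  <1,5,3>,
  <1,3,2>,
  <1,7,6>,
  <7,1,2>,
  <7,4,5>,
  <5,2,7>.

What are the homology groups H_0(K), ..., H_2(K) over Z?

H_0 = Z,  H_1 = Z^2,  H_2 = Z.

K has 7 vertices, 21 edges, 14 triangles.
rank ∂_0 = 0, rank ∂_1 = 6 ⇒ b_0 = 7 − 0 − 6 = 1; all invariant factors of ∂_1 are 1 so no torsion. So H_0 = Z.
rank ∂_1 = 6, rank ∂_2 = 13 ⇒ b_1 = 21 − 6 − 13 = 2; all invariant factors of ∂_2 are 1 so no torsion. So H_1 = Z^2.
rank ∂_2 = 13, rank ∂_3 = 0 ⇒ b_2 = 14 − 13 − 0 = 1. So H_2 = Z.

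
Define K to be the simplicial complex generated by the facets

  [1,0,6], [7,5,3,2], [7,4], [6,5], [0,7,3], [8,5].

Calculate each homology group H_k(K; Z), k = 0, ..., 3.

H_0 ≅ Z,  H_1 ≅ Z,  H_2 = 0,  H_3 = 0.

Fix the vertex order 0 < 1 < 2 < 3 < 4 < 5 < 6 < 7 < 8 and write every simplex with vertices in increasing order. Then dim K = 3 and the simplices of K are:

  0-simplices (9): [0], [1], [2], [3], [4], [5], [6], [7], [8]
  1-simplices (14): [0,1], [0,3], [0,6], [0,7], [1,6], [2,3], [2,5], [2,7], [3,5], [3,7], [4,7], [5,6], [5,7], [5,8]
  2-simplices (6): [0,1,6], [0,3,7], [2,3,5], [2,3,7], [2,5,7], [3,5,7]
  3-simplices (1): [2,3,5,7]

giving chain groups C_0 ≅ Z^9, C_1 ≅ Z^14, C_2 ≅ Z^6, C_3 ≅ Z^1.

∂_1: C_1 → C_0 maps an edge to its endpoints' difference, ∂[p,q] = q − p. For instance
  ∂[3,5] = [5] − [3].
The resulting 9×14 matrix has rank 8, and its Smith normal form has invariant factors (1,1,1,1,1,1,1,1).

The boundary map ∂_2: C_2 → C_1 sends each 2-simplex [p,q,r] to [q,r] − [p,r] + [p,q]. For instance
  ∂[2,3,5] = [3,5] − [2,5] + [2,3],
  ∂[2,5,7] = [5,7] − [2,7] + [2,5].
The resulting 14×6 matrix has rank 5, and its Smith normal form has invariant factors (1,1,1,1,1).

∂_3: C_3 → C_2 sends each 3-simplex σ to the alternating sum Σ_i (−1)^i (σ with its i-th vertex removed). For instance
  ∂[2,3,5,7] = [3,5,7] − [2,5,7] + [2,3,7] − [2,3,5].
The 6×1 boundary matrix has rank 1 and Smith normal form diag(1).

Now H_k = ker ∂_k / im ∂_{k+1}, so:

  H_0: rank C_0 − rank ∂_1 = 9 − 8 = 1, and the invariant factors of ∂_1 are all 1, so H_0 ≅ Z.
  H_1: rank ker ∂_1 − rank ∂_2 = (14 − 8) − 5 = 1, and the invariant factors of ∂_2 are all 1, so H_1 ≅ Z.
  H_2: rank ker ∂_2 − rank ∂_3 = (6 − 5) − 1 = 0, and the invariant factors of ∂_3 are all 1, so H_2 ≅ 0.
  H_3: rank ker ∂_3 − rank ∂_4 = (1 − 1) − 0 = 0, and there is no ∂_4, so H_3 ≅ 0.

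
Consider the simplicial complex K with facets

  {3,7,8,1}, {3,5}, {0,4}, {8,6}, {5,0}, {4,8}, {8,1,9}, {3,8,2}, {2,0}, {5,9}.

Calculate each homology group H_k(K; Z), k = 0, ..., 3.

H_0 = Z,  H_1 = Z^3,  H_2 = 0,  H_3 = 0.

Take the total order 0 < 1 < 2 < 3 < 4 < 5 < 6 < 7 < 8 < 9 on the vertex set. Then K (dimension 3) consists of the simplices:

  0-simplices (10): [0], [1], [2], [3], [4], [5], [6], [7], [8], [9]
  1-simplices (17): [0,2], [0,4], [0,5], [1,3], [1,7], [1,8], [1,9], [2,3], [2,8], [3,5], [3,7], [3,8], [4,8], [5,9], [6,8], [7,8], [8,9]
  2-simplices (6): [1,3,7], [1,3,8], [1,7,8], [1,8,9], [2,3,8], [3,7,8]
  3-simplices (1): [1,3,7,8]

Hence C_0 ≅ Z^10, C_1 ≅ Z^17, C_2 ≅ Z^6, C_3 ≅ Z^1.

The boundary map ∂_1: C_1 → C_0 maps an edge to its endpoints' difference, ∂[p,q] = q − p.
The 10×17 boundary matrix has rank 9 and Smith normal form diag(1,1,1,1,1,1,1,1,1).

Boundary ∂_2: C_2 → C_1 acts by ∂[p,q,r] = [q,r] − [p,r] + [p,q]. For instance
  ∂[1,8,9] = [8,9] − [1,9] + [1,8],
  ∂[3,7,8] = [7,8] − [3,8] + [3,7].
The resulting 17×6 matrix has rank 5, and its Smith normal form has invariant factors (1,1,1,1,1).

Boundary ∂_3: C_3 → C_2 sends each 3-simplex σ to the alternating sum Σ_i (−1)^i (σ with its i-th vertex removed). For instance
  ∂[1,3,7,8] = [3,7,8] − [1,7,8] + [1,3,8] − [1,3,7].
The resulting 6×1 matrix has rank 1, and its Smith normal form has invariant factors (1).

From H_k ≅ ker(∂_k) / im(∂_{k+1}) we obtain:

  H_0: rank C_0 − rank ∂_1 = 10 − 9 = 1, and the invariant factors of ∂_1 are all 1, so H_0 = Z.
  H_1: rank ker ∂_1 − rank ∂_2 = (17 − 9) − 5 = 3, and the invariant factors of ∂_2 are all 1, so H_1 = Z^3.
  H_2: rank ker ∂_2 − rank ∂_3 = (6 − 5) − 1 = 0, and the invariant factors of ∂_3 are all 1, so H_2 = 0.
  H_3: rank ker ∂_3 − rank ∂_4 = (1 − 1) − 0 = 0, and there is no ∂_4, so H_3 = 0.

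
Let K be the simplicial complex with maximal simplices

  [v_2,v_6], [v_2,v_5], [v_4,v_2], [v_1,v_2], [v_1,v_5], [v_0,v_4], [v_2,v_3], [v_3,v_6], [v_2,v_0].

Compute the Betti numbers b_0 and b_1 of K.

b_0 = 1, b_1 = 3.

Order the vertices as v_0 < v_1 < v_2 < v_3 < v_4 < v_5 < v_6. Listing each simplex with vertices in this order, K has dimension 1 with simplices:

  0-simplices (7): [v_0], [v_1], [v_2], [v_3], [v_4], [v_5], [v_6]
  1-simplices (9): [v_0,v_2], [v_0,v_4], [v_1,v_2], [v_1,v_5], [v_2,v_3], [v_2,v_4], [v_2,v_5], [v_2,v_6], [v_3,v_6]

Hence C_0 ≅ Z^7, C_1 ≅ Z^9.

∂_1: C_1 → C_0 maps an edge to its endpoints' difference, ∂[p,q] = q − p. For instance
  ∂[v_0,v_2] = [v_2] − [v_0].
As a 7×9 matrix over Z this has rank 6, with invariant factors (1,1,1,1,1,1).

Reading off H_k = ker ∂_k / im ∂_{k+1}:

  H_0: rank C_0 − rank ∂_1 = 7 − 6 = 1, and the invariant factors of ∂_1 are all 1, so H_0 = Z.
  H_1: rank ker ∂_1 − rank ∂_2 = (9 − 6) − 0 = 3, and there is no ∂_2, so H_1 = Z^3.

Hence the Betti numbers are b_0 = 1, b_1 = 3.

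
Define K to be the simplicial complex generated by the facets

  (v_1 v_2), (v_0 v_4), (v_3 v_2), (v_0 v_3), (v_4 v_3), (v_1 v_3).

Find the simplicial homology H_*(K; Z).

Take the total order v_0 < v_1 < v_2 < v_3 < v_4 on the vertex set. Then K (dimension 1) consists of the simplices:

  0-simplices (5): [v_0], [v_1], [v_2], [v_3], [v_4]
  1-simplices (6): [v_0,v_3], [v_0,v_4], [v_1,v_2], [v_1,v_3], [v_2,v_3], [v_3,v_4]

giving chain groups C_0 ≅ Z^5, C_1 ≅ Z^6.

Boundary ∂_1: C_1 → C_0 sends each edge [p,q] (with p < q) to q − p.
The 5×6 boundary matrix has rank 4 and Smith normal form diag(1,1,1,1).

From H_k ≅ ker(∂_k) / im(∂_{k+1}) we obtain:

  H_0: rank C_0 − rank ∂_1 = 5 − 4 = 1, and the invariant factors of ∂_1 are all 1, so H_0 = Z.
  H_1: rank ker ∂_1 − rank ∂_2 = (6 − 4) − 0 = 2, and there is no ∂_2, so H_1 = Z^2.

H_0 ≅ Z,  H_1 ≅ Z^2.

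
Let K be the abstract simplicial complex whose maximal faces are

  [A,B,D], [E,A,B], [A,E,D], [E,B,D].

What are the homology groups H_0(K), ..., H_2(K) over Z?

Fix the vertex order A < B < D < E and write every simplex with vertices in increasing order. Then dim K = 2 and the simplices of K are:

  0-simplices (4): A, B, D, E
  1-simplices (6): AB, AD, AE, BD, BE, DE
  2-simplices (4): ABD, ABE, ADE, BDE

so the chain groups are C_0 ≅ Z^4, C_1 ≅ Z^6, C_2 ≅ Z^4.

Boundary ∂_1: C_1 → C_0 is given by ∂[p,q] = [q] − [p]. For instance
  ∂AB = B − A.
The 4×6 boundary matrix has rank 3 and Smith normal form diag(1,1,1).

∂_2: C_2 → C_1 acts by ∂[p,q,r] = [q,r] − [p,r] + [p,q]. For instance
  ∂ADE = DE − AE + AD,
  ∂ABE = BE − AE + AB.
The resulting 6×4 matrix has rank 3, and its Smith normal form has invariant factors (1,1,1).

From H_k ≅ ker(∂_k) / im(∂_{k+1}) we obtain:

  H_0: rank C_0 − rank ∂_1 = 4 − 3 = 1, and the invariant factors of ∂_1 are all 1, so H_0 = Z.
  H_1: rank ker ∂_1 − rank ∂_2 = (6 − 3) − 3 = 0, and the invariant factors of ∂_2 are all 1, so H_1 = 0.
  H_2: rank ker ∂_2 − rank ∂_3 = (4 − 3) − 0 = 1, and there is no ∂_3, so H_2 = Z.

(K is a triangulation of the 2-sphere S^2.)

H_0 = Z,  H_1 = 0,  H_2 = Z.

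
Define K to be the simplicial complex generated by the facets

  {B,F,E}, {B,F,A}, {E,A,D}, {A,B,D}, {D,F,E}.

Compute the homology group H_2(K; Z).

H_2 = 0.

We work with the vertex ordering A < B < D < E < F. The simplices of K, each written with vertices in increasing order, are:

  0-simplices (5): A, B, D, E, F
  1-simplices (10): AB, AD, AE, AF, BD, BE, BF, DE, DF, EF
  2-simplices (5): ABD, ABF, ADE, BEF, DEF

giving chain groups C_0 ≅ Z^5, C_1 ≅ Z^10, C_2 ≅ Z^5.

∂_1: C_1 → C_0 sends each edge [p,q] (with p < q) to q − p.
This gives a 5×10 integer matrix of rank 4; reducing to Smith normal form yields diagonal entries (1,1,1,1).

Boundary ∂_2: C_2 → C_1 maps a triangle to the signed sum of its edges. For instance
  ∂ABF = BF − AF + AB,
  ∂ADE = DE − AE + AD.
The resulting 10×5 matrix has rank 5, and its Smith normal form has invariant factors (1,1,1,1,1).

Computing H_k = (kernel of ∂_k) / (image of ∂_{k+1}):

  H_2: rank ker ∂_2 − rank ∂_3 = (5 − 5) − 0 = 0, and there is no ∂_3, so H_2 = 0.

(K is a triangulation of the Möbius band.)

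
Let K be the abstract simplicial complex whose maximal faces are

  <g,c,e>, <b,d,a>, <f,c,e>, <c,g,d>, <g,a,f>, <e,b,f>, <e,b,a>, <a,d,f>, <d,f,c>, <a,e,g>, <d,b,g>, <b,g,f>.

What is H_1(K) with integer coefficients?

H_1 = Z/2.

Fix the vertex order a < b < c < d < e < f < g and write every simplex with vertices in increasing order. Then dim K = 2 and the simplices of K are:

  0-simplices (7): a, b, c, d, e, f, g
  1-simplices (18): ab, ad, ae, af, ag, bd, be, bf, bg, cd, ce, cf, cg, df, dg, ef, eg, fg
  2-simplices (12): abd, abe, adf, aeg, afg, bdg, bef, bfg, cdf, cdg, cef, ceg

Hence C_0 ≅ Z^7, C_1 ≅ Z^18, C_2 ≅ Z^12.

Boundary ∂_1: C_1 → C_0 is given by ∂[p,q] = [q] − [p]. For instance
  ∂bd = d − b.
As a 7×18 matrix over Z this has rank 6, with invariant factors (1,1,1,1,1,1).

The boundary map ∂_2: C_2 → C_1 acts by ∂[p,q,r] = [q,r] − [p,r] + [p,q]. For instance
  ∂abe = be − ae + ab,
  ∂adf = df − af + ad.
The resulting 18×12 matrix has rank 12, and its Smith normal form has invariant factors (1,1,1,1,1,1,1,1,1,1,1,2).

From H_k ≅ ker(∂_k) / im(∂_{k+1}) we obtain:

  H_1: rank ker ∂_1 − rank ∂_2 = (18 − 6) − 12 = 0, and ∂_2 has invariant factor 2 > 1, so H_1 ≅ Z/2.

(K is a triangulation of the real projective plane RP^2.)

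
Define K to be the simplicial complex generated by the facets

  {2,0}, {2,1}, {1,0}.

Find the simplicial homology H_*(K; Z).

We work with the vertex ordering 0 < 1 < 2. The simplices of K, each written with vertices in increasing order, are:

  0-simplices (3): [0], [1], [2]
  1-simplices (3): [0,1], [0,2], [1,2]

Hence C_0 ≅ Z^3, C_1 ≅ Z^3.

Boundary ∂_1: C_1 → C_0 maps an edge to its endpoints' difference, ∂[p,q] = q − p. For instance
  ∂[0,1] = [1] − [0].
The resulting 3×3 matrix has rank 2, and its Smith normal form has invariant factors (1,1).

From H_k ≅ ker(∂_k) / im(∂_{k+1}) we obtain:

  H_0: rank C_0 − rank ∂_1 = 3 − 2 = 1, and the invariant factors of ∂_1 are all 1, so H_0 = Z.
  H_1: rank ker ∂_1 − rank ∂_2 = (3 − 2) − 0 = 1, and there is no ∂_2, so H_1 = Z.

H_0 ≅ Z,  H_1 ≅ Z.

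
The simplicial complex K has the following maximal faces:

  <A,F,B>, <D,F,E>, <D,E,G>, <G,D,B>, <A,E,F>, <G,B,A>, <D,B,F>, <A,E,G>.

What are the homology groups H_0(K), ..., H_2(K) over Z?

H_0 = Z,  H_1 = 0,  H_2 = Z.

Take the total order A < B < D < E < F < G on the vertex set. Then K (dimension 2) consists of the simplices:

  0-simplices (6): A, B, D, E, F, G
  1-simplices (12): AB, AE, AF, AG, BD, BF, BG, DE, DF, DG, EF, EG
  2-simplices (8): ABF, ABG, AEF, AEG, BDF, BDG, DEF, DEG

Hence C_0 ≅ Z^6, C_1 ≅ Z^12, C_2 ≅ Z^8.

The boundary map ∂_1: C_1 → C_0 sends each edge [p,q] (with p < q) to q − p. For instance
  ∂BF = F − B.
The resulting 6×12 matrix has rank 5, and its Smith normal form has invariant factors (1,1,1,1,1).

Boundary ∂_2: C_2 → C_1 maps a triangle to the signed sum of its edges. For instance
  ∂BDG = DG − BG + BD,
  ∂DEF = EF − DF + DE.
The 12×8 boundary matrix has rank 7 and Smith normal form diag(1,1,1,1,1,1,1).

Computing H_k = (kernel of ∂_k) / (image of ∂_{k+1}):

  H_0: rank C_0 − rank ∂_1 = 6 − 5 = 1, and the invariant factors of ∂_1 are all 1, so H_0 ≅ Z.
  H_1: rank ker ∂_1 − rank ∂_2 = (12 − 5) − 7 = 0, and the invariant factors of ∂_2 are all 1, so H_1 ≅ 0.
  H_2: rank ker ∂_2 − rank ∂_3 = (8 − 7) − 0 = 1, and there is no ∂_3, so H_2 ≅ Z.

(K is a triangulation of the 2-sphere S^2.)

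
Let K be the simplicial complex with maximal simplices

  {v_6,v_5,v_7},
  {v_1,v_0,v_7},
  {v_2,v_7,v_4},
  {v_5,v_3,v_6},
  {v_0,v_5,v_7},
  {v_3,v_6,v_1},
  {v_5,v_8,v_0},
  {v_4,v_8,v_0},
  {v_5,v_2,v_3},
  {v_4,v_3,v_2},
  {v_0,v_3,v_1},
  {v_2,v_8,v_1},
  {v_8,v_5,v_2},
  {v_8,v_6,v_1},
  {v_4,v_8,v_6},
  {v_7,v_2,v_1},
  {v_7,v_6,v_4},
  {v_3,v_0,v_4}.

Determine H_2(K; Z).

H_2 ≅ Z.

Fix the vertex order v_0 < v_1 < v_2 < v_3 < v_4 < v_5 < v_6 < v_7 < v_8 and write every simplex with vertices in increasing order. Then dim K = 2 and the simplices of K are:

  0-simplices (9): [v_0], [v_1], [v_2], [v_3], [v_4], [v_5], [v_6], [v_7], [v_8]
  1-simplices (27): (27 of them)
  2-simplices (18): (18 of them)

so the chain groups are C_0 ≅ Z^9, C_1 ≅ Z^27, C_2 ≅ Z^18.

The boundary map ∂_1: C_1 → C_0 is given by ∂[p,q] = [q] − [p]. For instance
  ∂[v_1,v_2] = [v_2] − [v_1].
The 9×27 boundary matrix has rank 8 and Smith normal form diag(1,1,1,1,1,1,1,1).

∂_2: C_2 → C_1 maps a triangle to the signed sum of its edges. For instance
  ∂[v_0,v_5,v_8] = [v_5,v_8] − [v_0,v_8] + [v_0,v_5],
  ∂[v_1,v_2,v_8] = [v_2,v_8] − [v_1,v_8] + [v_1,v_2].
The 27×18 boundary matrix has rank 17 and Smith normal form diag(1,1,1,1,1,1,1,1,1,1,1,1,1,1,1,1,1).

Computing H_k = (kernel of ∂_k) / (image of ∂_{k+1}):

  H_2: rank ker ∂_2 − rank ∂_3 = (18 − 17) − 0 = 1, and there is no ∂_3, so H_2 ≅ Z.

(K is a triangulation of the torus T^2.)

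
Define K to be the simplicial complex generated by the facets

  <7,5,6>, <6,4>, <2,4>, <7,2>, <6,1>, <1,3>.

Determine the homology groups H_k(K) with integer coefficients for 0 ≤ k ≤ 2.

K has 7 vertices, 8 edges, 1 triangle.
rank ∂_0 = 0, rank ∂_1 = 6 ⇒ b_0 = 7 − 0 − 6 = 1; all invariant factors of ∂_1 are 1 so no torsion. So H_0 ≅ Z.
rank ∂_1 = 6, rank ∂_2 = 1 ⇒ b_1 = 8 − 6 − 1 = 1; all invariant factors of ∂_2 are 1 so no torsion. So H_1 ≅ Z.
rank ∂_2 = 1, rank ∂_3 = 0 ⇒ b_2 = 1 − 1 − 0 = 0. So H_2 ≅ 0.

H_0 ≅ Z,  H_1 ≅ Z,  H_2 = 0.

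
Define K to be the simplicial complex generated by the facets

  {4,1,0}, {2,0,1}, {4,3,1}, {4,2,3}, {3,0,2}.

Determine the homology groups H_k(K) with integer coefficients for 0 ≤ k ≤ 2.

H_0 ≅ Z,  H_1 ≅ Z,  H_2 = 0.

We work with the vertex ordering 0 < 1 < 2 < 3 < 4. The simplices of K, each written with vertices in increasing order, are:

  0-simplices (5): [0], [1], [2], [3], [4]
  1-simplices (10): [0,1], [0,2], [0,3], [0,4], [1,2], [1,3], [1,4], [2,3], [2,4], [3,4]
  2-simplices (5): [0,1,2], [0,1,4], [0,2,3], [1,3,4], [2,3,4]

giving chain groups C_0 ≅ Z^5, C_1 ≅ Z^10, C_2 ≅ Z^5.

The boundary map ∂_1: C_1 → C_0 is given by ∂[p,q] = [q] − [p].
The 5×10 boundary matrix has rank 4 and Smith normal form diag(1,1,1,1).

Boundary ∂_2: C_2 → C_1 maps a triangle to the signed sum of its edges. For instance
  ∂[0,2,3] = [2,3] − [0,3] + [0,2],
  ∂[2,3,4] = [3,4] − [2,4] + [2,3].
The 10×5 boundary matrix has rank 5 and Smith normal form diag(1,1,1,1,1).

Computing H_k = (kernel of ∂_k) / (image of ∂_{k+1}):

  H_0: rank C_0 − rank ∂_1 = 5 − 4 = 1, and the invariant factors of ∂_1 are all 1, so H_0 ≅ Z.
  H_1: rank ker ∂_1 − rank ∂_2 = (10 − 4) − 5 = 1, and the invariant factors of ∂_2 are all 1, so H_1 ≅ Z.
  H_2: rank ker ∂_2 − rank ∂_3 = (5 − 5) − 0 = 0, and there is no ∂_3, so H_2 ≅ 0.

As a check, the Euler characteristic is 5 − 10 + 5 = 0, which agrees with 1 − 1 + 0 = 0.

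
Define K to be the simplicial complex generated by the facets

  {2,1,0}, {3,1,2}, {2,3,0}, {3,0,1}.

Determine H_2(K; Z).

K has 4 vertices, 6 edges, 4 triangles.
rank ∂_2 = 3, rank ∂_3 = 0 ⇒ b_2 = 4 − 3 − 0 = 1. So H_2 = Z.

H_2 ≅ Z.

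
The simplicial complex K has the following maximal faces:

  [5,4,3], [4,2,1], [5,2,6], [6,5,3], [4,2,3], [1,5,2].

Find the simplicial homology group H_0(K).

H_0 = Z.

Take the total order 1 < 2 < 3 < 4 < 5 < 6 on the vertex set. Then K (dimension 2) consists of the simplices:

  0-simplices (6): [1], [2], [3], [4], [5], [6]
  1-simplices (12): [1,2], [1,4], [1,5], [2,3], [2,4], [2,5], [2,6], [3,4], [3,5], [3,6], [4,5], [5,6]
  2-simplices (6): [1,2,4], [1,2,5], [2,3,4], [2,5,6], [3,4,5], [3,5,6]

giving chain groups C_0 ≅ Z^6, C_1 ≅ Z^12, C_2 ≅ Z^6.

∂_1: C_1 → C_0 sends each edge [p,q] (with p < q) to q − p.
As a 6×12 matrix over Z this has rank 5, with invariant factors (1,1,1,1,1).

∂_2: C_2 → C_1 acts by ∂[p,q,r] = [q,r] − [p,r] + [p,q]. For instance
  ∂[3,5,6] = [5,6] − [3,6] + [3,5],
  ∂[1,2,5] = [2,5] − [1,5] + [1,2].
As a 12×6 matrix over Z this has rank 6, with invariant factors (1,1,1,1,1,1).

Computing H_k = (kernel of ∂_k) / (image of ∂_{k+1}):

  H_0: rank C_0 − rank ∂_1 = 6 − 5 = 1, and the invariant factors of ∂_1 are all 1, so H_0 = Z.

(K is a triangulation of the cylinder S^1 x I.)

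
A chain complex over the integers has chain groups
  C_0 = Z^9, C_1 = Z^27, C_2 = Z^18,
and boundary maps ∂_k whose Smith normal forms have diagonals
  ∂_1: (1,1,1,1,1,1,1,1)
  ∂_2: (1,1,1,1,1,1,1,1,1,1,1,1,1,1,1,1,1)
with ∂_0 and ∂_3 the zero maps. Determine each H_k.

H_0: b_0 = 9 − 0 − 8 = 1; torsion from ∂_1 factors > 1: none. So H_0 = Z.
H_1: b_1 = 27 − 8 − 17 = 2; torsion from ∂_2 factors > 1: none. So H_1 = Z^2.
H_2: b_2 = 18 − 17 − 0 = 1; torsion from ∂_3 factors > 1: none. So H_2 = Z.

H_0 = Z,  H_1 = Z^2,  H_2 = Z.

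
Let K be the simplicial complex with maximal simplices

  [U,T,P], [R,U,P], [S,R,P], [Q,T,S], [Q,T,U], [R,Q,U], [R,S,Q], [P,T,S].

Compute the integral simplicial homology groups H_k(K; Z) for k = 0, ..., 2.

Fix the vertex order P < Q < R < S < T < U and write every simplex with vertices in increasing order. Then dim K = 2 and the simplices of K are:

  0-simplices (6): P, Q, R, S, T, U
  1-simplices (12): PR, PS, PT, PU, QR, QS, QT, QU, RS, RU, ST, TU
  2-simplices (8): PRS, PRU, PST, PTU, QRS, QRU, QST, QTU

Hence C_0 ≅ Z^6, C_1 ≅ Z^12, C_2 ≅ Z^8.

The boundary map ∂_1: C_1 → C_0 maps an edge to its endpoints' difference, ∂[p,q] = q − p.
This gives a 6×12 integer matrix of rank 5; reducing to Smith normal form yields diagonal entries (1,1,1,1,1).

The boundary map ∂_2: C_2 → C_1 maps a triangle to the signed sum of its edges. For instance
  ∂PRU = RU − PU + PR,
  ∂PTU = TU − PU + PT.
This gives a 12×8 integer matrix of rank 7; reducing to Smith normal form yields diagonal entries (1,1,1,1,1,1,1).

Now H_k = ker ∂_k / im ∂_{k+1}, so:

  H_0: rank C_0 − rank ∂_1 = 6 − 5 = 1, and the invariant factors of ∂_1 are all 1, so H_0 ≅ Z.
  H_1: rank ker ∂_1 − rank ∂_2 = (12 − 5) − 7 = 0, and the invariant factors of ∂_2 are all 1, so H_1 ≅ 0.
  H_2: rank ker ∂_2 − rank ∂_3 = (8 − 7) − 0 = 1, and there is no ∂_3, so H_2 ≅ Z.

H_0 ≅ Z,  H_1 = 0,  H_2 ≅ Z.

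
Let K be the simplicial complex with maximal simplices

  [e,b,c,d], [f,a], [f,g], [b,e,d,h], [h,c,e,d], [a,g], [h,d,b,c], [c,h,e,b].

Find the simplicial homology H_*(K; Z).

H_0 ≅ Z^2,  H_1 ≅ Z,  H_2 = 0,  H_3 ≅ Z.

Take the total order a < b < c < d < e < f < g < h on the vertex set. Then K (dimension 3) consists of the simplices:

  0-simplices (8): a, b, c, d, e, f, g, h
  1-simplices (13): af, ag, bc, bd, be, bh, cd, ce, ch, de, dh, eh, fg
  2-simplices (10): bcd, bce, bch, bde, bdh, beh, cde, cdh, ceh, deh
  3-simplices (5): bcde, bcdh, bceh, bdeh, cdeh

giving chain groups C_0 ≅ Z^8, C_1 ≅ Z^13, C_2 ≅ Z^10, C_3 ≅ Z^5.

Boundary ∂_1: C_1 → C_0 is given by ∂[p,q] = [q] − [p]. For instance
  ∂bc = c − b.
This gives a 8×13 integer matrix of rank 6; reducing to Smith normal form yields diagonal entries (1,1,1,1,1,1).

∂_2: C_2 → C_1 acts by ∂[p,q,r] = [q,r] − [p,r] + [p,q]. For instance
  ∂beh = eh − bh + be,
  ∂cde = de − ce + cd.
This gives a 13×10 integer matrix of rank 6; reducing to Smith normal form yields diagonal entries (1,1,1,1,1,1).

∂_3: C_3 → C_2 sends each 3-simplex σ to the alternating sum Σ_i (−1)^i (σ with its i-th vertex removed). For instance
  ∂cdeh = deh − ceh + cdh − cde,
  ∂bceh = ceh − beh + bch − bce.
This gives a 10×5 integer matrix of rank 4; reducing to Smith normal form yields diagonal entries (1,1,1,1).

Computing H_k = (kernel of ∂_k) / (image of ∂_{k+1}):

  H_0: rank C_0 − rank ∂_1 = 8 − 6 = 2, and the invariant factors of ∂_1 are all 1, so H_0 = Z^2.
  H_1: rank ker ∂_1 − rank ∂_2 = (13 − 6) − 6 = 1, and the invariant factors of ∂_2 are all 1, so H_1 = Z.
  H_2: rank ker ∂_2 − rank ∂_3 = (10 − 6) − 4 = 0, and the invariant factors of ∂_3 are all 1, so H_2 = 0.
  H_3: rank ker ∂_3 − rank ∂_4 = (5 − 4) − 0 = 1, and there is no ∂_4, so H_3 = Z.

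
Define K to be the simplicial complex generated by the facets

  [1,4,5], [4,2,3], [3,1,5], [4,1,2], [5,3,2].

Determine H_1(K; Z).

H_1 ≅ Z.

Order the vertices as 1 < 2 < 3 < 4 < 5. Listing each simplex with vertices in this order, K has dimension 2 with simplices:

  0-simplices (5): [1], [2], [3], [4], [5]
  1-simplices (10): [1,2], [1,3], [1,4], [1,5], [2,3], [2,4], [2,5], [3,4], [3,5], [4,5]
  2-simplices (5): [1,2,4], [1,3,5], [1,4,5], [2,3,4], [2,3,5]

giving chain groups C_0 ≅ Z^5, C_1 ≅ Z^10, C_2 ≅ Z^5.

The boundary map ∂_1: C_1 → C_0 sends each edge [p,q] (with p < q) to q − p.
This gives a 5×10 integer matrix of rank 4; reducing to Smith normal form yields diagonal entries (1,1,1,1).

The boundary map ∂_2: C_2 → C_1 sends each 2-simplex [p,q,r] to [q,r] − [p,r] + [p,q]. For instance
  ∂[2,3,4] = [3,4] − [2,4] + [2,3],
  ∂[2,3,5] = [3,5] − [2,5] + [2,3].
The resulting 10×5 matrix has rank 5, and its Smith normal form has invariant factors (1,1,1,1,1).

From H_k ≅ ker(∂_k) / im(∂_{k+1}) we obtain:

  H_1: rank ker ∂_1 − rank ∂_2 = (10 − 4) − 5 = 1, and the invariant factors of ∂_2 are all 1, so H_1 ≅ Z.

(K is a triangulation of the Möbius band.)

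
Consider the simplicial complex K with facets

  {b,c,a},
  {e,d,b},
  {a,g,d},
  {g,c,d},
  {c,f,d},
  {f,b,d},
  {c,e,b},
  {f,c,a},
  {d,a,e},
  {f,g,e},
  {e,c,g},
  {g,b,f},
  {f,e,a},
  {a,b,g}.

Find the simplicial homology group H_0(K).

H_0 = Z.

Order the vertices as a < b < c < d < e < f < g. Listing each simplex with vertices in this order, K has dimension 2 with simplices:

  0-simplices (7): a, b, c, d, e, f, g
  1-simplices (21): ab, ac, ad, ae, af, ag, bc, bd, be, bf, bg, cd, ce, cf, cg, de, df, dg, ef, eg, fg
  2-simplices (14): abc, abg, acf, ade, adg, aef, bce, bde, bdf, bfg, cdf, cdg, ceg, efg

giving chain groups C_0 ≅ Z^7, C_1 ≅ Z^21, C_2 ≅ Z^14.

∂_1: C_1 → C_0 is given by ∂[p,q] = [q] − [p]. For instance
  ∂df = f − d.
The 7×21 boundary matrix has rank 6 and Smith normal form diag(1,1,1,1,1,1).

The boundary map ∂_2: C_2 → C_1 sends each 2-simplex [p,q,r] to [q,r] − [p,r] + [p,q]. For instance
  ∂ceg = eg − cg + ce,
  ∂abc = bc − ac + ab.
The resulting 21×14 matrix has rank 13, and its Smith normal form has invariant factors (1,1,1,1,1,1,1,1,1,1,1,1,1).

Reading off H_k = ker ∂_k / im ∂_{k+1}:

  H_0: rank C_0 − rank ∂_1 = 7 − 6 = 1, and the invariant factors of ∂_1 are all 1, so H_0 ≅ Z.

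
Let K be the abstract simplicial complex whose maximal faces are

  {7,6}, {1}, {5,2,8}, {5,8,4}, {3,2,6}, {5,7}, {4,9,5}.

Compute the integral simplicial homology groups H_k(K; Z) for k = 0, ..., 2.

H_0 = Z^2,  H_1 = Z,  H_2 = 0.

Order the vertices as 1 < 2 < 3 < 4 < 5 < 6 < 7 < 8 < 9. Listing each simplex with vertices in this order, K has dimension 2 with simplices:

  0-simplices (9): [1], [2], [3], [4], [5], [6], [7], [8], [9]
  1-simplices (12): [2,3], [2,5], [2,6], [2,8], [3,6], [4,5], [4,8], [4,9], [5,7], [5,8], [5,9], [6,7]
  2-simplices (4): [2,3,6], [2,5,8], [4,5,8], [4,5,9]

so the chain groups are C_0 ≅ Z^9, C_1 ≅ Z^12, C_2 ≅ Z^4.

∂_1: C_1 → C_0 sends each edge [p,q] (with p < q) to q − p. For instance
  ∂[5,8] = [8] − [5].
The resulting 9×12 matrix has rank 7, and its Smith normal form has invariant factors (1,1,1,1,1,1,1).

The boundary map ∂_2: C_2 → C_1 sends each 2-simplex [p,q,r] to [q,r] − [p,r] + [p,q]. For instance
  ∂[4,5,9] = [5,9] − [4,9] + [4,5],
  ∂[2,5,8] = [5,8] − [2,8] + [2,5].
The resulting 12×4 matrix has rank 4, and its Smith normal form has invariant factors (1,1,1,1).

Now H_k = ker ∂_k / im ∂_{k+1}, so:

  H_0: rank C_0 − rank ∂_1 = 9 − 7 = 2, and the invariant factors of ∂_1 are all 1, so H_0 = Z^2.
  H_1: rank ker ∂_1 − rank ∂_2 = (12 − 7) − 4 = 1, and the invariant factors of ∂_2 are all 1, so H_1 = Z.
  H_2: rank ker ∂_2 − rank ∂_3 = (4 − 4) − 0 = 0, and there is no ∂_3, so H_2 = 0.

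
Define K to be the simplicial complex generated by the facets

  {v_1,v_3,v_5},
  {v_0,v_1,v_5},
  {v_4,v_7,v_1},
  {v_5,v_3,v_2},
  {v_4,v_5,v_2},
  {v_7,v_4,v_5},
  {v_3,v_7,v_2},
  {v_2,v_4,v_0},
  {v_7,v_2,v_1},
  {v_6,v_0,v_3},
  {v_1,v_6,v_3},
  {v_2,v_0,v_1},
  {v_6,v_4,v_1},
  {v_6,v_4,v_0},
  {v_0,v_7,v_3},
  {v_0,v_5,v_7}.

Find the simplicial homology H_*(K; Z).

H_0 ≅ Z,  H_1 ≅ Z^2,  H_2 ≅ Z.

Fix the vertex order v_0 < v_1 < v_2 < v_3 < v_4 < v_5 < v_6 < v_7 and write every simplex with vertices in increasing order. Then dim K = 2 and the simplices of K are:

  0-simplices (8): [v_0], [v_1], [v_2], [v_3], [v_4], [v_5], [v_6], [v_7]
  1-simplices (24): (24 of them)
  2-simplices (16): (16 of them)

giving chain groups C_0 ≅ Z^8, C_1 ≅ Z^24, C_2 ≅ Z^16.

∂_1: C_1 → C_0 sends each edge [p,q] (with p < q) to q − p. For instance
  ∂[v_1,v_2] = [v_2] − [v_1].
This gives a 8×24 integer matrix of rank 7; reducing to Smith normal form yields diagonal entries (1,1,1,1,1,1,1).

∂_2: C_2 → C_1 sends each 2-simplex [p,q,r] to [q,r] − [p,r] + [p,q]. For instance
  ∂[v_0,v_3,v_6] = [v_3,v_6] − [v_0,v_6] + [v_0,v_3],
  ∂[v_1,v_4,v_7] = [v_4,v_7] − [v_1,v_7] + [v_1,v_4].
The resulting 24×16 matrix has rank 15, and its Smith normal form has invariant factors (1,1,1,1,1,1,1,1,1,1,1,1,1,1,1).

Now H_k = ker ∂_k / im ∂_{k+1}, so:

  H_0: rank C_0 − rank ∂_1 = 8 − 7 = 1, and the invariant factors of ∂_1 are all 1, so H_0 ≅ Z.
  H_1: rank ker ∂_1 − rank ∂_2 = (24 − 7) − 15 = 2, and the invariant factors of ∂_2 are all 1, so H_1 ≅ Z^2.
  H_2: rank ker ∂_2 − rank ∂_3 = (16 − 15) − 0 = 1, and there is no ∂_3, so H_2 ≅ Z.

(K is a triangulation of the torus T^2.)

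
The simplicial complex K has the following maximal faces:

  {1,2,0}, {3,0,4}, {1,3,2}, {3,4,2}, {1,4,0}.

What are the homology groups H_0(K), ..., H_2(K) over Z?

H_0 ≅ Z,  H_1 ≅ Z,  H_2 = 0.

Take the total order 0 < 1 < 2 < 3 < 4 on the vertex set. Then K (dimension 2) consists of the simplices:

  0-simplices (5): [0], [1], [2], [3], [4]
  1-simplices (10): [0,1], [0,2], [0,3], [0,4], [1,2], [1,3], [1,4], [2,3], [2,4], [3,4]
  2-simplices (5): [0,1,2], [0,1,4], [0,3,4], [1,2,3], [2,3,4]

giving chain groups C_0 ≅ Z^5, C_1 ≅ Z^10, C_2 ≅ Z^5.

The boundary map ∂_1: C_1 → C_0 sends each edge [p,q] (with p < q) to q − p.
As a 5×10 matrix over Z this has rank 4, with invariant factors (1,1,1,1).

∂_2: C_2 → C_1 maps a triangle to the signed sum of its edges. For instance
  ∂[0,3,4] = [3,4] − [0,4] + [0,3],
  ∂[1,2,3] = [2,3] − [1,3] + [1,2].
This gives a 10×5 integer matrix of rank 5; reducing to Smith normal form yields diagonal entries (1,1,1,1,1).

Reading off H_k = ker ∂_k / im ∂_{k+1}:

  H_0: rank C_0 − rank ∂_1 = 5 − 4 = 1, and the invariant factors of ∂_1 are all 1, so H_0 ≅ Z.
  H_1: rank ker ∂_1 − rank ∂_2 = (10 − 4) − 5 = 1, and the invariant factors of ∂_2 are all 1, so H_1 ≅ Z.
  H_2: rank ker ∂_2 − rank ∂_3 = (5 − 5) − 0 = 0, and there is no ∂_3, so H_2 ≅ 0.

As a check, the Euler characteristic is 5 − 10 + 5 = 0, which agrees with 1 − 1 + 0 = 0.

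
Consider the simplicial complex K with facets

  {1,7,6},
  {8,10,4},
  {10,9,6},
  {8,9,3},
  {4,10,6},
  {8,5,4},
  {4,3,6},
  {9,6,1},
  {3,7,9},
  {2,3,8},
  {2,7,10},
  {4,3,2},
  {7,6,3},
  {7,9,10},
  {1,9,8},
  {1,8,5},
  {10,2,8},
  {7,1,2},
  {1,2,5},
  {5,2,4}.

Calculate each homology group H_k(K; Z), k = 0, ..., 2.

H_0 ≅ Z,  H_1 ≅ Z ⊕ Z_2,  H_2 = 0.

Order the vertices as 1 < 2 < 3 < 4 < 5 < 6 < 7 < 8 < 9 < 10. Listing each simplex with vertices in this order, K has dimension 2 with simplices:

  0-simplices (10): [1], [2], [3], [4], [5], [6], [7], [8], [9], [10]
  1-simplices (30): (30 of them)
  2-simplices (20): (20 of them)

Hence C_0 ≅ Z^10, C_1 ≅ Z^30, C_2 ≅ Z^20.

∂_1: C_1 → C_0 maps an edge to its endpoints' difference, ∂[p,q] = q − p. For instance
  ∂[1,6] = [6] − [1].
As a 10×30 matrix over Z this has rank 9, with invariant factors (1,1,1,1,1,1,1,1,1).

∂_2: C_2 → C_1 acts by ∂[p,q,r] = [q,r] − [p,r] + [p,q]. For instance
  ∂[7,9,10] = [9,10] − [7,10] + [7,9],
  ∂[1,6,9] = [6,9] − [1,9] + [1,6].
The resulting 30×20 matrix has rank 20, and its Smith normal form has invariant factors (1,1,1,1,1,1,1,1,1,1,1,1,1,1,1,1,1,1,1,2).

From H_k ≅ ker(∂_k) / im(∂_{k+1}) we obtain:

  H_0: rank C_0 − rank ∂_1 = 10 − 9 = 1, and the invariant factors of ∂_1 are all 1, so H_0 = Z.
  H_1: rank ker ∂_1 − rank ∂_2 = (30 − 9) − 20 = 1, and ∂_2 has invariant factor 2 > 1, so H_1 = Z ⊕ Z_2.
  H_2: rank ker ∂_2 − rank ∂_3 = (20 − 20) − 0 = 0, and there is no ∂_3, so H_2 = 0.

(K is a triangulation of the Klein bottle.)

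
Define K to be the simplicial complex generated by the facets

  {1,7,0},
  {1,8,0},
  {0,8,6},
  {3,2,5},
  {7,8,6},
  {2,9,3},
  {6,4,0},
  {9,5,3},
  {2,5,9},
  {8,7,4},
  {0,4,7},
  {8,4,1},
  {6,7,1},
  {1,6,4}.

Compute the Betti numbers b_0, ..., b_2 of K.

b_0 = 2, b_1 = 0, b_2 = 1.

Take the total order 0 < 1 < 2 < 3 < 4 < 5 < 6 < 7 < 8 < 9 on the vertex set. Then K (dimension 2) consists of the simplices:

  0-simplices (10): [0], [1], [2], [3], [4], [5], [6], [7], [8], [9]
  1-simplices (21): [0,1], [0,4], [0,6], [0,7], [0,8], [1,4], [1,6], [1,7], [1,8], [2,3], [2,5], [2,9], [3,5], [3,9], [4,6], [4,7], [4,8], [5,9], [6,7], [6,8], [7,8]
  2-simplices (14): [0,1,7], [0,1,8], [0,4,6], [0,4,7], [0,6,8], [1,4,6], [1,4,8], [1,6,7], [2,3,5], [2,3,9], [2,5,9], [3,5,9], [4,7,8], [6,7,8]

Hence C_0 ≅ Z^10, C_1 ≅ Z^21, C_2 ≅ Z^14.

The boundary map ∂_1: C_1 → C_0 maps an edge to its endpoints' difference, ∂[p,q] = q − p. For instance
  ∂[0,6] = [6] − [0].
As a 10×21 matrix over Z this has rank 8, with invariant factors (1,1,1,1,1,1,1,1).

The boundary map ∂_2: C_2 → C_1 acts by ∂[p,q,r] = [q,r] − [p,r] + [p,q]. For instance
  ∂[1,4,6] = [4,6] − [1,6] + [1,4],
  ∂[0,6,8] = [6,8] − [0,8] + [0,6].
The resulting 21×14 matrix has rank 13, and its Smith normal form has invariant factors (1,1,1,1,1,1,1,1,1,1,1,1,2).

Now H_k = ker ∂_k / im ∂_{k+1}, so:

  H_0: rank C_0 − rank ∂_1 = 10 − 8 = 2, and the invariant factors of ∂_1 are all 1, so H_0 ≅ Z^2.
  H_1: rank ker ∂_1 − rank ∂_2 = (21 − 8) − 13 = 0, and ∂_2 has invariant factor 2 > 1, so H_1 ≅ Z_2.
  H_2: rank ker ∂_2 − rank ∂_3 = (14 − 13) − 0 = 1, and there is no ∂_3, so H_2 ≅ Z.

(K is a triangulation of the disjoint union of the 2-sphere S^2 and the real projective plane RP^2.)

Hence the Betti numbers are b_0 = 2, b_1 = 0, b_2 = 1.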